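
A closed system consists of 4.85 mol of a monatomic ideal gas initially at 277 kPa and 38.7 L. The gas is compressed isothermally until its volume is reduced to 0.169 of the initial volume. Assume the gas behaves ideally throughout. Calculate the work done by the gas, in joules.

T₁ = P₁V₁/(nR) = 277×38.7/(4.85×8.314) = 266 K.
Isothermal: T stays 266 K; PV = const ⇒ V₂ = 6.54 L, P₂ = 1640 kPa.
W = nRT ln(V₂/V₁) = 4.85×8.314×266×ln(0.169) = -19100 J.

-19100 J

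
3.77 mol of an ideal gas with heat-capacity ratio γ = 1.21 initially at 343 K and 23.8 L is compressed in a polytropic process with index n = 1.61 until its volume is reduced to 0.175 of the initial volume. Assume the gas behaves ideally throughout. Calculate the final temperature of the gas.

P₁ = nRT₁/V₁ = 3.77×8.314×343/23.8 = 452 kPa.
Polytropic n=1.61: T₂ = T₁(V₁/V₂)^(n−1) = 343×(5.71)^0.61 = 993 K; P₂ = P₁(V₁/V₂)^n = 7470 kPa.

993 K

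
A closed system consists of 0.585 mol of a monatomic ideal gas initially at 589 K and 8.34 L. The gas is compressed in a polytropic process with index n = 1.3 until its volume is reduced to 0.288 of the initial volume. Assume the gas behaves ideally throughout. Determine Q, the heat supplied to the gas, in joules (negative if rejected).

P₁ = nRT₁/V₁ = 0.585×8.314×589/8.34 = 343 kPa.
Polytropic n=1.3: T₂ = T₁(V₁/V₂)^(n−1) = 589×(3.47)^0.30 = 856 K; P₂ = P₁(V₁/V₂)^n = 1730 kPa.
W = (P₁V₁−P₂V₂)/(n−1) = (343×8.34−1730×2.40)/0.30 = -4320 J.
ΔU = nCvΔT = 0.585×12.5×(856−589) = 1950 J.
Q = ΔU + W = -2380 J.

-2380 J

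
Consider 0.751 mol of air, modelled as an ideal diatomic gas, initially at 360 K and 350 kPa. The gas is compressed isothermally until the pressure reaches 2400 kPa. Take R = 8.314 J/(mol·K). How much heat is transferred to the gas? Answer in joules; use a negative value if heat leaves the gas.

V₁ = nRT₁/P₁ = 0.751×8.314×360/350 = 6.42 L.
Isothermal: T stays 360 K; PV = const ⇒ V₂ = 0.937 L, P₂ = 2400 kPa.
ΔU = 0 (ideal gas, T constant).
W = nRT ln(V₂/V₁) = 0.751×8.314×360×ln(0.146) = -4330 J.
Q = ΔU + W = -4330 J.

-4330 J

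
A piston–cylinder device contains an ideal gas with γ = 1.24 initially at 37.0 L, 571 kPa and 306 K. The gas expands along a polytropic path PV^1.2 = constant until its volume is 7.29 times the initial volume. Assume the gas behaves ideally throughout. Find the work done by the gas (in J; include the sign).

34600 J

n = P₁V₁/(RT₁) = 571×37.0/(8.314×306) = 8.30 mol.
Polytropic n=1.2: T₂ = T₁(V₁/V₂)^(n−1) = 306×(0.137)^0.20 = 206 K; P₂ = P₁(V₁/V₂)^n = 52.6 kPa.
W = (P₁V₁−P₂V₂)/(n−1) = (571×37.0−52.6×270)/0.20 = 34600 J.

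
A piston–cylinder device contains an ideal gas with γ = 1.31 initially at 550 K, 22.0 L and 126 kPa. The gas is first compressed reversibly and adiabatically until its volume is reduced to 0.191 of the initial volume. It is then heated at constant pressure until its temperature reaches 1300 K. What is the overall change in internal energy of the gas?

n = P₁V₁/(RT₁) = 126×22.0/(8.314×550) = 0.606 mol.
Step 1 — Adiabatic: TV^(γ−1) = const ⇒ T₂ = 550×(5.24)^0.310 = 919 K; PV^γ = const ⇒ P₂ = 1100 kPa.
ΔU = nCvΔT = 0.606×26.8×(919−550) = 6000 J.
Q = 0 for an adiabatic process, so W = −ΔU = -6000 J.
State after step 1: P = 1100 kPa, V = 4.20 L, T = 919 K.
Step 2 — Isobaric: P stays 1100 kPa; V/T = const ⇒ T₂ = 1300 K, V₂ = 5.95 L.
W = PΔV = 1100×(5.95−4.20) kPa·L = 1920 J.
ΔU = nCvΔT = 0.606×26.8×(1300−919) = 6200 J.
Q = ΔU + W = nCpΔT = 8120 J.
Net over both steps: W = -4080 J, Q = 8120 J, ΔU = 12200 J.

12200 J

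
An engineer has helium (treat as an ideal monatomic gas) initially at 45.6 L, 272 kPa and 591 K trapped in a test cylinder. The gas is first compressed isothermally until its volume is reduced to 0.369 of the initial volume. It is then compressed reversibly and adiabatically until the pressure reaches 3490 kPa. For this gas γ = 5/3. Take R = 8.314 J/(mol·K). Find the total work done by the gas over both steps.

-28400 J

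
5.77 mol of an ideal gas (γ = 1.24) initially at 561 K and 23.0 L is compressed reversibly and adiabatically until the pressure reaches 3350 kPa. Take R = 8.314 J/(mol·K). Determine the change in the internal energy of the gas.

25300 J

P₁ = nRT₁/V₁ = 5.77×8.314×561/23.0 = 1170 kPa.
Adiabatic: T₂/T₁ = (P₂/P₁)^((γ−1)/γ) ⇒ T₂ = 561×(2.86)^0.194 = 688 K; V₂ = 9.85 L.
For an ideal gas ΔU = nCvΔT with Cv = R/(γ−1) = 34.6 J/(mol·K).
ΔU = 5.77×34.6×(688−561) = 25300 J.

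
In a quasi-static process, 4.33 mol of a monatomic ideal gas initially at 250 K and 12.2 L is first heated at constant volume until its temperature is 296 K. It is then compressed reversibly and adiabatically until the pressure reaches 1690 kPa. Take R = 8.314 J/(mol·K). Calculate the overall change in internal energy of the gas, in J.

7310 J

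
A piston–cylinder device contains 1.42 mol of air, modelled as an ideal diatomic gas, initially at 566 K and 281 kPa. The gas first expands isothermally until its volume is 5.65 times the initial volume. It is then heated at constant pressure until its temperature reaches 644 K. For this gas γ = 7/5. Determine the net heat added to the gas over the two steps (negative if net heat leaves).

14800 J

V₁ = nRT₁/P₁ = 1.42×8.314×566/281 = 23.8 L.
Step 1 — Isothermal: T stays 566 K; PV = const ⇒ V₂ = 134 L, P₂ = 49.7 kPa.
ΔU = 0 (ideal gas, T constant).
W = nRT ln(V₂/V₁) = 1.42×8.314×566×ln(5.65) = 11600 J.
Q = ΔU + W = 11600 J.
State after step 1: P = 49.7 kPa, V = 134 L, T = 566 K.
Step 2 — Isobaric: P stays 49.7 kPa; V/T = const ⇒ T₂ = 644 K, V₂ = 153 L.
W = PΔV = 49.7×(153−134) kPa·L = 921 J.
ΔU = nCvΔT = 1.42×20.8×(644−566) = 2300 J.
Q = ΔU + W = nCpΔT = 3220 J.
Net over both steps: W = 12500 J, Q = 14800 J, ΔU = 2300 J.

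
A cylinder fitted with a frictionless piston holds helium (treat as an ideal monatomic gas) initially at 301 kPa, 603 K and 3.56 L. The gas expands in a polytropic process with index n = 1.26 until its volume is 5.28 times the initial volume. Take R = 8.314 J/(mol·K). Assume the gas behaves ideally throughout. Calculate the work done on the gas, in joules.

n = P₁V₁/(RT₁) = 301×3.56/(8.314×603) = 0.214 mol.
Polytropic n=1.26: T₂ = T₁(V₁/V₂)^(n−1) = 603×(0.189)^0.26 = 391 K; P₂ = P₁(V₁/V₂)^n = 37.0 kPa.
W = (P₁V₁−P₂V₂)/(n−1) = (301×3.56−37.0×18.8)/0.26 = 1450 J.
Work done on the gas = −W_by = -1450 J.

-1450 J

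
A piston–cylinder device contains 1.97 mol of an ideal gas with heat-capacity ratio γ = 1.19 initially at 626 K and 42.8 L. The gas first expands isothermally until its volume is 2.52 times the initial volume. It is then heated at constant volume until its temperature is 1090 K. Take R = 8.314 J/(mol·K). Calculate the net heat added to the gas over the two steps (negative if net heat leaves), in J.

49500 J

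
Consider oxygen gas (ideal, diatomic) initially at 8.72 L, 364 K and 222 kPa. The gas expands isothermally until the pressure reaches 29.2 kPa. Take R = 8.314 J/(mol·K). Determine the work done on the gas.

n = P₁V₁/(RT₁) = 222×8.72/(8.314×364) = 0.640 mol.
Isothermal: T stays 364 K; PV = const ⇒ V₂ = 66.3 L, P₂ = 29.2 kPa.
W = nRT ln(V₂/V₁) = 0.640×8.314×364×ln(7.60) = 3930 J.
Work done on the gas = −W_by = -3930 J.

-3930 J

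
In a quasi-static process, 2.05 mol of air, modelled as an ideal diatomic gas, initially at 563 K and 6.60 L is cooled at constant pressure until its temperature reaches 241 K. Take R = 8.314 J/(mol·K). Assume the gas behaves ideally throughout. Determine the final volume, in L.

2.83 L

P₁ = nRT₁/V₁ = 2.05×8.314×563/6.60 = 1450 kPa.
Isobaric: P stays 1450 kPa; V/T = const ⇒ T₂ = 241 K, V₂ = 2.83 L.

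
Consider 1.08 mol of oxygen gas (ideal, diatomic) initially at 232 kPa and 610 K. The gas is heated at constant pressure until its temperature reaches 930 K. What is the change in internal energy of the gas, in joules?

V₁ = nRT₁/P₁ = 1.08×8.314×610/232 = 23.6 L.
Isobaric: P stays 232 kPa; V/T = const ⇒ T₂ = 930 K, V₂ = 36.0 L.
For an ideal gas ΔU = nCvΔT with Cv = (5/2)R = 20.8 J/(mol·K).
ΔU = 1.08×20.8×(930−610) = 7180 J.

7180 J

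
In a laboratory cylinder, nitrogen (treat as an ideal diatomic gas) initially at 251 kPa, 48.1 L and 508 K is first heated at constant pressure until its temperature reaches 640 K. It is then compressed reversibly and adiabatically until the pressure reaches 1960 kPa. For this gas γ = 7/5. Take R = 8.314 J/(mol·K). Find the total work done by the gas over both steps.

-27200 J

n = P₁V₁/(RT₁) = 251×48.1/(8.314×508) = 2.86 mol.
Step 1 — Isobaric: P stays 251 kPa; V/T = const ⇒ T₂ = 640 K, V₂ = 60.6 L.
W = PΔV = 251×(60.6−48.1) kPa·L = 3140 J.
ΔU = nCvΔT = 2.86×20.8×(640−508) = 7840 J.
Q = ΔU + W = nCpΔT = 11000 J.
State after step 1: P = 251 kPa, V = 60.6 L, T = 640 K.
Step 2 — Adiabatic: T₂/T₁ = (P₂/P₁)^((γ−1)/γ) ⇒ T₂ = 640×(7.81)^0.286 = 1150 K; V₂ = 14.0 L.
ΔU = nCvΔT = 2.86×20.8×(1150−640) = 30400 J.
Q = 0 for an adiabatic process, so W = −ΔU = -30400 J.
Net over both steps: W = -27200 J, Q = 11000 J, ΔU = 38200 J.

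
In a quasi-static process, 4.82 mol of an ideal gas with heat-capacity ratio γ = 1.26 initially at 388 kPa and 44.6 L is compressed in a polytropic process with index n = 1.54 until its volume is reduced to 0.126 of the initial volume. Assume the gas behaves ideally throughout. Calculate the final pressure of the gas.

T₁ = P₁V₁/(nR) = 388×44.6/(4.82×8.314) = 432 K.
Polytropic n=1.54: T₂ = T₁(V₁/V₂)^(n−1) = 432×(7.94)^0.54 = 1320 K; P₂ = P₁(V₁/V₂)^n = 9420 kPa.

9420 kPa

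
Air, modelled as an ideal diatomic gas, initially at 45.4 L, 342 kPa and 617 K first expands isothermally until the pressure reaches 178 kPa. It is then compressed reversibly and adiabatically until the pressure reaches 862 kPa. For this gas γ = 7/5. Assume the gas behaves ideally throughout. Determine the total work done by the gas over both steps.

n = P₁V₁/(RT₁) = 342×45.4/(8.314×617) = 3.03 mol.
Step 1 — Isothermal: T stays 617 K; PV = const ⇒ V₂ = 87.2 L, P₂ = 178 kPa.
ΔU = 0 (ideal gas, T constant).
W = nRT ln(V₂/V₁) = 3.03×8.314×617×ln(1.92) = 10100 J.
Q = ΔU + W = 10100 J.
State after step 1: P = 178 kPa, V = 87.2 L, T = 617 K.
Step 2 — Adiabatic: T₂/T₁ = (P₂/P₁)^((γ−1)/γ) ⇒ T₂ = 617×(4.84)^0.286 = 968 K; V₂ = 28.3 L.
ΔU = nCvΔT = 3.03×20.8×(968−617) = 22100 J.
Q = 0 for an adiabatic process, so W = −ΔU = -22100 J.
Net over both steps: W = -12000 J, Q = 10100 J, ΔU = 22100 J.

-12000 J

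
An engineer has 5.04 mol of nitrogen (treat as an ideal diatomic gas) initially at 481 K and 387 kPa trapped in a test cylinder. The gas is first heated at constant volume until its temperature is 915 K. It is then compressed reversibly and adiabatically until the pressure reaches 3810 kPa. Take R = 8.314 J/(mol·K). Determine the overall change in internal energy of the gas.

V₁ = nRT₁/P₁ = 5.04×8.314×481/387 = 52.1 L.
Step 1 — Isochoric: V stays 52.1 L; P/T = const ⇒ T₂ = 915 K, P₂ = 736 kPa.
W = 0 (no volume change).
ΔU = nCvΔT = 5.04×20.8×(915−481) = 45500 J.
Q = ΔU = 45500 J.
State after step 1: P = 736 kPa, V = 52.1 L, T = 915 K.
Step 2 — Adiabatic: T₂/T₁ = (P₂/P₁)^((γ−1)/γ) ⇒ T₂ = 915×(5.18)^0.286 = 1460 K; V₂ = 16.1 L.
ΔU = nCvΔT = 5.04×20.8×(1460−915) = 57500 J.
Q = 0 for an adiabatic process, so W = −ΔU = -57500 J.
Net over both steps: W = -57500 J, Q = 45500 J, ΔU = 103000 J.

103000 J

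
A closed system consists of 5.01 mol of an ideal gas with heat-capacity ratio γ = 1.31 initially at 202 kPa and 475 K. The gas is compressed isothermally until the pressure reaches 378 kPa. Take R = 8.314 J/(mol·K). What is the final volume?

V₁ = nRT₁/P₁ = 5.01×8.314×475/202 = 97.9 L.
Isothermal: T stays 475 K; PV = const ⇒ V₂ = 52.3 L, P₂ = 378 kPa.

52.3 L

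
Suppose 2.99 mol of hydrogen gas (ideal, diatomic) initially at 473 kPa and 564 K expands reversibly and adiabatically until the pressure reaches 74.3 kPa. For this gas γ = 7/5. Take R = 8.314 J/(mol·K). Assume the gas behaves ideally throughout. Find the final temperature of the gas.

V₁ = nRT₁/P₁ = 2.99×8.314×564/473 = 29.6 L.
Adiabatic: T₂/T₁ = (P₂/P₁)^((γ−1)/γ) ⇒ T₂ = 564×(0.157)^0.286 = 332 K; V₂ = 111 L.

332 K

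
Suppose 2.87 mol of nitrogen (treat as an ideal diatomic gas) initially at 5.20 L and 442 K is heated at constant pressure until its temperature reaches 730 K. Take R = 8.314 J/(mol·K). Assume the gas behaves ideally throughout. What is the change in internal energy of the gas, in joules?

17200 J

P₁ = nRT₁/V₁ = 2.87×8.314×442/5.20 = 2030 kPa.
Isobaric: P stays 2030 kPa; V/T = const ⇒ T₂ = 730 K, V₂ = 8.59 L.
For an ideal gas ΔU = nCvΔT with Cv = (5/2)R = 20.8 J/(mol·K).
ΔU = 2.87×20.8×(730−442) = 17200 J.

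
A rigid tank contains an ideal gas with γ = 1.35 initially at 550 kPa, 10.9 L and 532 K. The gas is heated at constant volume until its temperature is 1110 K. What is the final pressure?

1150 kPa

Isochoric: V stays 10.9 L; P/T = const ⇒ T₂ = 1110 K, P₂ = 1150 kPa.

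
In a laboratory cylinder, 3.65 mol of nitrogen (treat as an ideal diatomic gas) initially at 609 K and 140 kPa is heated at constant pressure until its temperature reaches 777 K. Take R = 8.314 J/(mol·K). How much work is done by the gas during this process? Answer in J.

5100 J

V₁ = nRT₁/P₁ = 3.65×8.314×609/140 = 132 L.
Isobaric: P stays 140 kPa; V/T = const ⇒ T₂ = 777 K, V₂ = 168 L.
W = PΔV = 140×(168−132) kPa·L = 5100 J.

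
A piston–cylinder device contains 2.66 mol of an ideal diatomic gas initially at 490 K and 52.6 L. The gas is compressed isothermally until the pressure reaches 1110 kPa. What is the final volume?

P₁ = nRT₁/V₁ = 2.66×8.314×490/52.6 = 206 kPa.
Isothermal: T stays 490 K; PV = const ⇒ V₂ = 9.76 L, P₂ = 1110 kPa.

9.76 L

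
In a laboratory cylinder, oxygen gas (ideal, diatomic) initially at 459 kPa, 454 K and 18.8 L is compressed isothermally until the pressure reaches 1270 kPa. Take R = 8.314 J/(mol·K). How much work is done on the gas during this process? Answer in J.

8780 J

n = P₁V₁/(RT₁) = 459×18.8/(8.314×454) = 2.29 mol.
Isothermal: T stays 454 K; PV = const ⇒ V₂ = 6.79 L, P₂ = 1270 kPa.
W = nRT ln(V₂/V₁) = 2.29×8.314×454×ln(0.361) = -8780 J.
Work done on the gas = −W_by = 8780 J.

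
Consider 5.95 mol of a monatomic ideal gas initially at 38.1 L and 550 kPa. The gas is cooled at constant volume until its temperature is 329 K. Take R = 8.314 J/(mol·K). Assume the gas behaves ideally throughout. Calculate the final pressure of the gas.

427 kPa

T₁ = P₁V₁/(nR) = 550×38.1/(5.95×8.314) = 424 K.
Isochoric: V stays 38.1 L; P/T = const ⇒ T₂ = 329 K, P₂ = 427 kPa.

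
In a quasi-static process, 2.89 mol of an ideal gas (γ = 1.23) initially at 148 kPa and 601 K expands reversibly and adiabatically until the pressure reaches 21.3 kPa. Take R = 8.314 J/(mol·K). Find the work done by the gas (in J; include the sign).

V₁ = nRT₁/P₁ = 2.89×8.314×601/148 = 97.6 L.
Adiabatic: T₂/T₁ = (P₂/P₁)^((γ−1)/γ) ⇒ T₂ = 601×(0.144)^0.187 = 418 K; V₂ = 472 L.
ΔU = nCvΔT = 2.89×36.1×(418−601) = -19100 J.
Q = 0 for an adiabatic process, so W = −ΔU = 19100 J.

19100 J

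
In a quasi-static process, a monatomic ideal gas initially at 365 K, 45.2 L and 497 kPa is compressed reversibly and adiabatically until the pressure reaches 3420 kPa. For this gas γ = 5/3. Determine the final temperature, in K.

790 K

Adiabatic: T₂/T₁ = (P₂/P₁)^((γ−1)/γ) ⇒ T₂ = 365×(6.88)^0.400 = 790 K; V₂ = 14.2 L.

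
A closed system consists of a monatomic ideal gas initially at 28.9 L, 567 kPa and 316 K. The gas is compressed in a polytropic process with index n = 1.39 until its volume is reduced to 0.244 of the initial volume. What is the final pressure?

Polytropic n=1.39: T₂ = T₁(V₁/V₂)^(n−1) = 316×(4.10)^0.39 = 548 K; P₂ = P₁(V₁/V₂)^n = 4030 kPa.

4030 kPa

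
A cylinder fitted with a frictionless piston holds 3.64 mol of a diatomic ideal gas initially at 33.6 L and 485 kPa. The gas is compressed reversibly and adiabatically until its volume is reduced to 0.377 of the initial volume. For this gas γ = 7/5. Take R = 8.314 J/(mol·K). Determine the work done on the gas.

T₁ = P₁V₁/(nR) = 485×33.6/(3.64×8.314) = 538 K.
Adiabatic: TV^(γ−1) = const ⇒ T₂ = 538×(2.65)^0.400 = 795 K; PV^γ = const ⇒ P₂ = 1900 kPa.
ΔU = nCvΔT = 3.64×20.8×(795−538) = 19400 J.
Q = 0 for an adiabatic process, so W = −ΔU = -19400 J.
Work done on the gas = −W_by = 19400 J.

19400 J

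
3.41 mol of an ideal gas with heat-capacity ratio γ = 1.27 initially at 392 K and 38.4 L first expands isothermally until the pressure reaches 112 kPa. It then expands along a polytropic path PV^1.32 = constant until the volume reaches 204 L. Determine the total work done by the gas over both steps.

P₁ = nRT₁/V₁ = 3.41×8.314×392/38.4 = 289 kPa.
Step 1 — Isothermal: T stays 392 K; PV = const ⇒ V₂ = 99.2 L, P₂ = 112 kPa.
ΔU = 0 (ideal gas, T constant).
W = nRT ln(V₂/V₁) = 3.41×8.314×392×ln(2.58) = 10600 J.
Q = ΔU + W = 10600 J.
State after step 1: P = 112 kPa, V = 99.2 L, T = 392 K.
Step 2 — Polytropic n=1.32: T₂ = T₁(V₁/V₂)^(n−1) = 392×(0.486)^0.32 = 311 K; P₂ = P₁(V₁/V₂)^n = 43.3 kPa.
W = (P₁V₁−P₂V₂)/(n−1) = (112×99.2−43.3×204)/0.32 = 7150 J.
ΔU = nCvΔT = 3.41×30.8×(311−392) = -8480 J.
Q = ΔU + W = -1320 J.
Net over both steps: W = 17700 J, Q = 9230 J, ΔU = -8480 J.

17700 J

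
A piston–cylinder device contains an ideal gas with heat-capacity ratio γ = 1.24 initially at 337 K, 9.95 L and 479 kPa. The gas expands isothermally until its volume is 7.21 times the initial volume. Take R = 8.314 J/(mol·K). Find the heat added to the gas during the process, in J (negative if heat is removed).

n = P₁V₁/(RT₁) = 479×9.95/(8.314×337) = 1.70 mol.
Isothermal: T stays 337 K; PV = const ⇒ V₂ = 71.7 L, P₂ = 66.4 kPa.
ΔU = 0 (ideal gas, T constant).
W = nRT ln(V₂/V₁) = 1.70×8.314×337×ln(7.21) = 9420 J.
Q = ΔU + W = 9420 J.

9420 J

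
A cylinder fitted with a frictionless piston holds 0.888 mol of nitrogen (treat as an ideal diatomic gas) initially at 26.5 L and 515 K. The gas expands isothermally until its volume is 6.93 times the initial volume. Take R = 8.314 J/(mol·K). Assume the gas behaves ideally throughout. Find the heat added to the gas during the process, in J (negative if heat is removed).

7360 J

P₁ = nRT₁/V₁ = 0.888×8.314×515/26.5 = 143 kPa.
Isothermal: T stays 515 K; PV = const ⇒ V₂ = 184 L, P₂ = 20.7 kPa.
ΔU = 0 (ideal gas, T constant).
W = nRT ln(V₂/V₁) = 0.888×8.314×515×ln(6.93) = 7360 J.
Q = ΔU + W = 7360 J.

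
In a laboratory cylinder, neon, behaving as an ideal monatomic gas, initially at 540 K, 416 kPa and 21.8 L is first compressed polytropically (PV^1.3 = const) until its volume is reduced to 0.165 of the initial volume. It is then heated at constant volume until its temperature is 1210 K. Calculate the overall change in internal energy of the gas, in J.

n = P₁V₁/(RT₁) = 416×21.8/(8.314×540) = 2.02 mol.
Step 1 — Polytropic n=1.3: T₂ = T₁(V₁/V₂)^(n−1) = 540×(6.06)^0.30 = 927 K; P₂ = P₁(V₁/V₂)^n = 4330 kPa.
W = (P₁V₁−P₂V₂)/(n−1) = (416×21.8−4330×3.60)/0.30 = -21700 J.
ΔU = nCvΔT = 2.02×12.5×(927−540) = 9750 J.
Q = ΔU + W = -11900 J.
State after step 1: P = 4330 kPa, V = 3.60 L, T = 927 K.
Step 2 — Isochoric: V stays 3.60 L; P/T = const ⇒ T₂ = 1210 K, P₂ = 5650 kPa.
W = 0 (no volume change).
ΔU = nCvΔT = 2.02×12.5×(1210−927) = 7130 J.
Q = ΔU = 7130 J.
Net over both steps: W = -21700 J, Q = -4790 J, ΔU = 16900 J.

16900 J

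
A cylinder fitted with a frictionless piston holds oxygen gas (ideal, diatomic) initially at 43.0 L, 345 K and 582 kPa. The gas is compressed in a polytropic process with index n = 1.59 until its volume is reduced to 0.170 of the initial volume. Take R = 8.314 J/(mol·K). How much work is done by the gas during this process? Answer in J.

n = P₁V₁/(RT₁) = 582×43.0/(8.314×345) = 8.72 mol.
Polytropic n=1.59: T₂ = T₁(V₁/V₂)^(n−1) = 345×(5.88)^0.59 = 981 K; P₂ = P₁(V₁/V₂)^n = 9740 kPa.
W = (P₁V₁−P₂V₂)/(n−1) = (582×43.0−9740×7.31)/0.59 = -78200 J.

-78200 J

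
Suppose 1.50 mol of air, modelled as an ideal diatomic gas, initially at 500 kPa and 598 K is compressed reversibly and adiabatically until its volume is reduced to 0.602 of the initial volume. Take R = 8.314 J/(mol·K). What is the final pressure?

V₁ = nRT₁/P₁ = 1.50×8.314×598/500 = 14.9 L.
Adiabatic: TV^(γ−1) = const ⇒ T₂ = 598×(1.66)^0.400 = 733 K; PV^γ = const ⇒ P₂ = 1020 kPa.

1020 kPa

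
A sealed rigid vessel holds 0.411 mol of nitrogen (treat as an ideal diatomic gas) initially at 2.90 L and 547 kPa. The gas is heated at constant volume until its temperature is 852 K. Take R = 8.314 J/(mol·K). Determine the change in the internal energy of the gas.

3310 J

T₁ = P₁V₁/(nR) = 547×2.90/(0.411×8.314) = 464 K.
Isochoric: V stays 2.90 L; P/T = const ⇒ T₂ = 852 K, P₂ = 1000 kPa.
For an ideal gas ΔU = nCvΔT with Cv = (5/2)R = 20.8 J/(mol·K).
ΔU = 0.411×20.8×(852−464) = 3310 J.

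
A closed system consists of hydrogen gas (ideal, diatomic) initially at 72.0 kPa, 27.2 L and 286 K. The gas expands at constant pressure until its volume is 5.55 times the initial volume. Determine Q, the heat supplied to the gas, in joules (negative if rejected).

n = P₁V₁/(RT₁) = 72.0×27.2/(8.314×286) = 0.824 mol.
Isobaric: P stays 72.0 kPa; V/T = const ⇒ T₂ = 1590 K, V₂ = 151 L.
W = PΔV = 72.0×(151−27.2) kPa·L = 8910 J.
ΔU = nCvΔT = 0.824×20.8×(1590−286) = 22300 J.
Q = ΔU + W = nCpΔT = 31200 J.

31200 J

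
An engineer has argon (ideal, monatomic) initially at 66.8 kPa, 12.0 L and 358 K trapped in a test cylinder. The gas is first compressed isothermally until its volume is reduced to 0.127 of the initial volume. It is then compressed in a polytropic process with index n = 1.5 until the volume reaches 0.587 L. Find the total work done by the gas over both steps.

-2630 J

n = P₁V₁/(RT₁) = 66.8×12.0/(8.314×358) = 0.269 mol.
Step 1 — Isothermal: T stays 358 K; PV = const ⇒ V₂ = 1.52 L, P₂ = 526 kPa.
ΔU = 0 (ideal gas, T constant).
W = nRT ln(V₂/V₁) = 0.269×8.314×358×ln(0.127) = -1650 J.
Q = ΔU + W = -1650 J.
State after step 1: P = 526 kPa, V = 1.52 L, T = 358 K.
Step 2 — Polytropic n=1.5: T₂ = T₁(V₁/V₂)^(n−1) = 358×(2.60)^0.50 = 577 K; P₂ = P₁(V₁/V₂)^n = 2200 kPa.
W = (P₁V₁−P₂V₂)/(n−1) = (526×1.52−2200×0.587)/0.50 = -980 J.
ΔU = nCvΔT = 0.269×12.5×(577−358) = 735 J.
Q = ΔU + W = -245 J.
Net over both steps: W = -2630 J, Q = -1900 J, ΔU = 735 J.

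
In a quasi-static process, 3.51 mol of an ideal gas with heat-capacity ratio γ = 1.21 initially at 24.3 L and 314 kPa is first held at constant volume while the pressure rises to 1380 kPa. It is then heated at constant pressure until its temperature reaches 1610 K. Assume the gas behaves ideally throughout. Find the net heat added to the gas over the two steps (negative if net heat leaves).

T₁ = P₁V₁/(nR) = 314×24.3/(3.51×8.314) = 261 K.
Step 1 — Isochoric: V stays 24.3 L; P/T = const ⇒ T₂ = 1150 K, P₂ = 1380 kPa.
W = 0 (no volume change).
ΔU = nCvΔT = 3.51×39.6×(1150−261) = 123000 J.
Q = ΔU = 123000 J.
State after step 1: P = 1380 kPa, V = 24.3 L, T = 1150 K.
Step 2 — Isobaric: P stays 1380 kPa; V/T = const ⇒ T₂ = 1610 K, V₂ = 34.0 L.
W = PΔV = 1380×(34.0−24.3) kPa·L = 13400 J.
ΔU = nCvΔT = 3.51×39.6×(1610−1150) = 64000 J.
Q = ΔU + W = nCpΔT = 77500 J.
Net over both steps: W = 13400 J, Q = 201000 J, ΔU = 187000 J.

201000 J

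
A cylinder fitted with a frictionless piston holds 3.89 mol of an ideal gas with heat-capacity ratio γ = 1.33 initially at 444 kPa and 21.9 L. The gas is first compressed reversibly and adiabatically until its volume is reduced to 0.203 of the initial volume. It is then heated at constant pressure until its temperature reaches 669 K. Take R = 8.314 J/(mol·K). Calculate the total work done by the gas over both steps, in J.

T₁ = P₁V₁/(nR) = 444×21.9/(3.89×8.314) = 301 K.
Step 1 — Adiabatic: TV^(γ−1) = const ⇒ T₂ = 301×(4.93)^0.330 = 509 K; PV^γ = const ⇒ P₂ = 3700 kPa.
ΔU = nCvΔT = 3.89×25.2×(509−301) = 20400 J.
Q = 0 for an adiabatic process, so W = −ΔU = -20400 J.
State after step 1: P = 3700 kPa, V = 4.45 L, T = 509 K.
Step 2 — Isobaric: P stays 3700 kPa; V/T = const ⇒ T₂ = 669 K, V₂ = 5.84 L.
W = PΔV = 3700×(5.84−4.45) kPa·L = 5180 J.
ΔU = nCvΔT = 3.89×25.2×(669−509) = 15700 J.
Q = ΔU + W = nCpΔT = 20900 J.
Net over both steps: W = -15200 J, Q = 20900 J, ΔU = 36100 J.

-15200 J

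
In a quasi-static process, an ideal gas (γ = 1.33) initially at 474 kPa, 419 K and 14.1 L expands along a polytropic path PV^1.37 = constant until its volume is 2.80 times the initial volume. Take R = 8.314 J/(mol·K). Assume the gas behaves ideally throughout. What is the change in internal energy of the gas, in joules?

n = P₁V₁/(RT₁) = 474×14.1/(8.314×419) = 1.92 mol.
Polytropic n=1.37: T₂ = T₁(V₁/V₂)^(n−1) = 419×(0.357)^0.37 = 286 K; P₂ = P₁(V₁/V₂)^n = 116 kPa.
For an ideal gas ΔU = nCvΔT with Cv = R/(γ−1) = 25.2 J/(mol·K).
ΔU = 1.92×25.2×(286−419) = -6420 J.

-6420 J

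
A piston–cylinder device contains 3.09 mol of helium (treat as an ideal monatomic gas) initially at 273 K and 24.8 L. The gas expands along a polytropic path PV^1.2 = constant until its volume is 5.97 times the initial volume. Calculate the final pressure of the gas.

P₁ = nRT₁/V₁ = 3.09×8.314×273/24.8 = 283 kPa.
Polytropic n=1.2: T₂ = T₁(V₁/V₂)^(n−1) = 273×(0.168)^0.20 = 191 K; P₂ = P₁(V₁/V₂)^n = 33.1 kPa.

33.1 kPa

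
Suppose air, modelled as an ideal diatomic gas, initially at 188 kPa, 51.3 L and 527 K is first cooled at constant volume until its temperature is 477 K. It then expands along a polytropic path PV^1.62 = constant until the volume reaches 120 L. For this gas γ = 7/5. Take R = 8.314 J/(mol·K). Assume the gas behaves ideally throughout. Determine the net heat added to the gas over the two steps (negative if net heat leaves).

n = P₁V₁/(RT₁) = 188×51.3/(8.314×527) = 2.20 mol.
Step 1 — Isochoric: V stays 51.3 L; P/T = const ⇒ T₂ = 477 K, P₂ = 170 kPa.
W = 0 (no volume change).
ΔU = nCvΔT = 2.20×20.8×(477−527) = -2290 J.
Q = ΔU = -2290 J.
State after step 1: P = 170 kPa, V = 51.3 L, T = 477 K.
Step 2 — Polytropic n=1.62: T₂ = T₁(V₁/V₂)^(n−1) = 477×(0.427)^0.62 = 282 K; P₂ = P₁(V₁/V₂)^n = 43.0 kPa.
W = (P₁V₁−P₂V₂)/(n−1) = (170×51.3−43.0×120)/0.62 = 5770 J.
ΔU = nCvΔT = 2.20×20.8×(282−477) = -8940 J.
Q = ΔU + W = -3170 J.
Net over both steps: W = 5770 J, Q = -5460 J, ΔU = -11200 J.

-5460 J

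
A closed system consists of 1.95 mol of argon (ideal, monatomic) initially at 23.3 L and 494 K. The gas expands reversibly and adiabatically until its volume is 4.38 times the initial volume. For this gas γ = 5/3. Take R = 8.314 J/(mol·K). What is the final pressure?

29.3 kPa

P₁ = nRT₁/V₁ = 1.95×8.314×494/23.3 = 344 kPa.
Adiabatic: TV^(γ−1) = const ⇒ T₂ = 494×(0.228)^0.667 = 185 K; PV^γ = const ⇒ P₂ = 29.3 kPa.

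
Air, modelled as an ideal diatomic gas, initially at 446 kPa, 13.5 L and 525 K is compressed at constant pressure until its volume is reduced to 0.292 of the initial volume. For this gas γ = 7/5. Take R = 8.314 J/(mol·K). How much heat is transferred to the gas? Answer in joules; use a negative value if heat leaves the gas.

n = P₁V₁/(RT₁) = 446×13.5/(8.314×525) = 1.38 mol.
Isobaric: P stays 446 kPa; V/T = const ⇒ T₂ = 153 K, V₂ = 3.94 L.
W = PΔV = 446×(3.94−13.5) kPa·L = -4260 J.
ΔU = nCvΔT = 1.38×20.8×(153−525) = -10700 J.
Q = ΔU + W = nCpΔT = -14900 J.

-14900 J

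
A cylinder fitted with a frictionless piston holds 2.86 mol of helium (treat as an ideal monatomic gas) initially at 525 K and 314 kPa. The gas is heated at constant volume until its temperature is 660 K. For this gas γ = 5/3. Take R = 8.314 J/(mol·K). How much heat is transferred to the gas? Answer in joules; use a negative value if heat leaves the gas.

V₁ = nRT₁/P₁ = 2.86×8.314×525/314 = 39.8 L.
Isochoric: V stays 39.8 L; P/T = const ⇒ T₂ = 660 K, P₂ = 395 kPa.
W = 0 (no volume change).
ΔU = nCvΔT = 2.86×12.5×(660−525) = 4820 J.
Q = ΔU = 4820 J.

4820 J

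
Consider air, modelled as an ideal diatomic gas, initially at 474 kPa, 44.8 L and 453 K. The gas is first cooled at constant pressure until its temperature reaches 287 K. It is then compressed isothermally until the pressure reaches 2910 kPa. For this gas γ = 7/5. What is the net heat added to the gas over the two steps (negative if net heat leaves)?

-51600 J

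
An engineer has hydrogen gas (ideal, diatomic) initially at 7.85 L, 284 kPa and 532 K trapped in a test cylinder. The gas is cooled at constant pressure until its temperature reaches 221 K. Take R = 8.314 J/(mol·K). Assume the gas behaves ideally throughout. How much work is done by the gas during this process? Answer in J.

-1300 J

n = P₁V₁/(RT₁) = 284×7.85/(8.314×532) = 0.504 mol.
Isobaric: P stays 284 kPa; V/T = const ⇒ T₂ = 221 K, V₂ = 3.26 L.
W = PΔV = 284×(3.26−7.85) kPa·L = -1300 J.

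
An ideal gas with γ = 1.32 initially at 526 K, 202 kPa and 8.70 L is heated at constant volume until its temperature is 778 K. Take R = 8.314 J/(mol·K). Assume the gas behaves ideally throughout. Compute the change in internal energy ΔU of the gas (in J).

n = P₁V₁/(RT₁) = 202×8.70/(8.314×526) = 0.402 mol.
Isochoric: V stays 8.70 L; P/T = const ⇒ T₂ = 778 K, P₂ = 299 kPa.
For an ideal gas ΔU = nCvΔT with Cv = R/(γ−1) = 26.0 J/(mol·K).
ΔU = 0.402×26.0×(778−526) = 2630 J.

2630 J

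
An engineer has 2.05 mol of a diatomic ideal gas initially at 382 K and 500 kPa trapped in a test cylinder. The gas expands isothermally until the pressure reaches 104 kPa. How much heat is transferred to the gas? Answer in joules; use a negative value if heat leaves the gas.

10200 J

V₁ = nRT₁/P₁ = 2.05×8.314×382/500 = 13.0 L.
Isothermal: T stays 382 K; PV = const ⇒ V₂ = 62.6 L, P₂ = 104 kPa.
ΔU = 0 (ideal gas, T constant).
W = nRT ln(V₂/V₁) = 2.05×8.314×382×ln(4.81) = 10200 J.
Q = ΔU + W = 10200 J.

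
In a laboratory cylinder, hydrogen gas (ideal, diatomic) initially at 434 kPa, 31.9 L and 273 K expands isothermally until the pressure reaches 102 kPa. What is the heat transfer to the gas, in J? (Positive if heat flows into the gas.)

20000 J

n = P₁V₁/(RT₁) = 434×31.9/(8.314×273) = 6.10 mol.
Isothermal: T stays 273 K; PV = const ⇒ V₂ = 136 L, P₂ = 102 kPa.
ΔU = 0 (ideal gas, T constant).
W = nRT ln(V₂/V₁) = 6.10×8.314×273×ln(4.25) = 20000 J.
Q = ΔU + W = 20000 J.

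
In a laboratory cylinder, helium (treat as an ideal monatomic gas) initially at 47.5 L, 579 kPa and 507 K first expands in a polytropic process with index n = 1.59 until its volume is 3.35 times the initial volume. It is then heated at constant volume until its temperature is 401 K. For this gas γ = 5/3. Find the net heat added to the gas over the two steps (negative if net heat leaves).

15100 J

n = P₁V₁/(RT₁) = 579×47.5/(8.314×507) = 6.52 mol.
Step 1 — Polytropic n=1.59: T₂ = T₁(V₁/V₂)^(n−1) = 507×(0.299)^0.59 = 248 K; P₂ = P₁(V₁/V₂)^n = 84.7 kPa.
W = (P₁V₁−P₂V₂)/(n−1) = (579×47.5−84.7×159)/0.59 = 23800 J.
ΔU = nCvΔT = 6.52×12.5×(248−507) = -21000 J.
Q = ΔU + W = 2730 J.
State after step 1: P = 84.7 kPa, V = 159 L, T = 248 K.
Step 2 — Isochoric: V stays 159 L; P/T = const ⇒ T₂ = 401 K, P₂ = 137 kPa.
W = 0 (no volume change).
ΔU = nCvΔT = 6.52×12.5×(401−248) = 12400 J.
Q = ΔU = 12400 J.
Net over both steps: W = 23800 J, Q = 15100 J, ΔU = -8630 J.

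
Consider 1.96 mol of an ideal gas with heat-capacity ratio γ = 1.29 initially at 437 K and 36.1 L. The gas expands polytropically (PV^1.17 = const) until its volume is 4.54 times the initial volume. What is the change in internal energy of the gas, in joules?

-5570 J

P₁ = nRT₁/V₁ = 1.96×8.314×437/36.1 = 197 kPa.
Polytropic n=1.17: T₂ = T₁(V₁/V₂)^(n−1) = 437×(0.220)^0.17 = 338 K; P₂ = P₁(V₁/V₂)^n = 33.6 kPa.
For an ideal gas ΔU = nCvΔT with Cv = R/(γ−1) = 28.7 J/(mol·K).
ΔU = 1.96×28.7×(338−437) = -5570 J.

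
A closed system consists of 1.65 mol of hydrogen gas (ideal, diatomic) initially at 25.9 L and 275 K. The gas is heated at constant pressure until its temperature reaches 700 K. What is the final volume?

65.9 L

P₁ = nRT₁/V₁ = 1.65×8.314×275/25.9 = 146 kPa.
Isobaric: P stays 146 kPa; V/T = const ⇒ T₂ = 700 K, V₂ = 65.9 L.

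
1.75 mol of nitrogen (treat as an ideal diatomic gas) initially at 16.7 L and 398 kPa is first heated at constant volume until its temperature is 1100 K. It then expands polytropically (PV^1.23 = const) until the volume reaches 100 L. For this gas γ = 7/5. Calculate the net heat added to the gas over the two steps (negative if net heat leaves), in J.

33400 J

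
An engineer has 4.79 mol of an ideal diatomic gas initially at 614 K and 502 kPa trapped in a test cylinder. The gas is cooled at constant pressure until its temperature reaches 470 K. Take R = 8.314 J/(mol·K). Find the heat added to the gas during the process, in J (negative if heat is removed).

V₁ = nRT₁/P₁ = 4.79×8.314×614/502 = 48.7 L.
Isobaric: P stays 502 kPa; V/T = const ⇒ T₂ = 470 K, V₂ = 37.3 L.
W = PΔV = 502×(37.3−48.7) kPa·L = -5730 J.
ΔU = nCvΔT = 4.79×20.8×(470−614) = -14300 J.
Q = ΔU + W = nCpΔT = -20100 J.

-20100 J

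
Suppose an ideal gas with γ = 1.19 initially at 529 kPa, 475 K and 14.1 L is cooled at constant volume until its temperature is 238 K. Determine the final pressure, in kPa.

265 kPa

Isochoric: V stays 14.1 L; P/T = const ⇒ T₂ = 238 K, P₂ = 265 kPa.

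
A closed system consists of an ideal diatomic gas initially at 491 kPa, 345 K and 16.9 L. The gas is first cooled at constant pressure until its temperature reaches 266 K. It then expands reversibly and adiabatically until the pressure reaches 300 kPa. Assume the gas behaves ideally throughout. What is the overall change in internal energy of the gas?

-6850 J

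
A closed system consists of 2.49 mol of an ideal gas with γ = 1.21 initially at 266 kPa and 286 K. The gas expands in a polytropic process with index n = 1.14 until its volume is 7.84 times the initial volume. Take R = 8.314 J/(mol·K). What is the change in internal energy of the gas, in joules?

V₁ = nRT₁/P₁ = 2.49×8.314×286/266 = 22.3 L.
Polytropic n=1.14: T₂ = T₁(V₁/V₂)^(n−1) = 286×(0.128)^0.14 = 214 K; P₂ = P₁(V₁/V₂)^n = 25.4 kPa.
For an ideal gas ΔU = nCvΔT with Cv = R/(γ−1) = 39.6 J/(mol·K).
ΔU = 2.49×39.6×(214−286) = -7060 J.

-7060 J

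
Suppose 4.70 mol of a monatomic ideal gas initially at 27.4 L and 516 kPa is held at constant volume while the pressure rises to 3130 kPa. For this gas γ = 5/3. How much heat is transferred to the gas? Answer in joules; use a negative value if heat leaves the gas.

107000 J

T₁ = P₁V₁/(nR) = 516×27.4/(4.70×8.314) = 362 K.
Isochoric: V stays 27.4 L; P/T = const ⇒ T₂ = 2190 K, P₂ = 3130 kPa.
W = 0 (no volume change).
ΔU = nCvΔT = 4.70×12.5×(2190−362) = 107000 J.
Q = ΔU = 107000 J.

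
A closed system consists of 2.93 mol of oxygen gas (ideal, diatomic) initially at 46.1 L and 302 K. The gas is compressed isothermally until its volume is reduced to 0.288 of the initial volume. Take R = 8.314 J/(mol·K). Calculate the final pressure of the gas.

554 kPa

P₁ = nRT₁/V₁ = 2.93×8.314×302/46.1 = 160 kPa.
Isothermal: T stays 302 K; PV = const ⇒ V₂ = 13.3 L, P₂ = 554 kPa.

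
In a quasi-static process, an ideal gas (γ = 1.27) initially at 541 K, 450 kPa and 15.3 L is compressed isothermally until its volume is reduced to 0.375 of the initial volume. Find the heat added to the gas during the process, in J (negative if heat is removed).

n = P₁V₁/(RT₁) = 450×15.3/(8.314×541) = 1.53 mol.
Isothermal: T stays 541 K; PV = const ⇒ V₂ = 5.74 L, P₂ = 1200 kPa.
ΔU = 0 (ideal gas, T constant).
W = nRT ln(V₂/V₁) = 1.53×8.314×541×ln(0.375) = -6750 J.
Q = ΔU + W = -6750 J.

-6750 J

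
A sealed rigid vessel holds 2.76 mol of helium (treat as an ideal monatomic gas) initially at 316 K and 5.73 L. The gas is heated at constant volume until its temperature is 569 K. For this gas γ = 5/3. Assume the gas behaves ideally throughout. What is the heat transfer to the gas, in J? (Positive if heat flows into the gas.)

8710 J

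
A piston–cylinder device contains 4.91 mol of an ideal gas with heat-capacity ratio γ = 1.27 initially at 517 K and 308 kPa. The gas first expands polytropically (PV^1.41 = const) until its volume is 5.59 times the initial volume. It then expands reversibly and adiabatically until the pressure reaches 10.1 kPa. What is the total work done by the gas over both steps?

33400 J

V₁ = nRT₁/P₁ = 4.91×8.314×517/308 = 68.5 L.
Step 1 — Polytropic n=1.41: T₂ = T₁(V₁/V₂)^(n−1) = 517×(0.179)^0.41 = 255 K; P₂ = P₁(V₁/V₂)^n = 27.2 kPa.
W = (P₁V₁−P₂V₂)/(n−1) = (308×68.5−27.2×383)/0.41 = 26100 J.
ΔU = nCvΔT = 4.91×30.8×(255−517) = -39600 J.
Q = ΔU + W = -13500 J.
State after step 1: P = 27.2 kPa, V = 383 L, T = 255 K.
Step 2 — Adiabatic: T₂/T₁ = (P₂/P₁)^((γ−1)/γ) ⇒ T₂ = 255×(0.371)^0.213 = 207 K; V₂ = 836 L.
ΔU = nCvΔT = 4.91×30.8×(207−255) = -7330 J.
Q = 0 for an adiabatic process, so W = −ΔU = 7330 J.
Net over both steps: W = 33400 J, Q = -13500 J, ΔU = -46900 J.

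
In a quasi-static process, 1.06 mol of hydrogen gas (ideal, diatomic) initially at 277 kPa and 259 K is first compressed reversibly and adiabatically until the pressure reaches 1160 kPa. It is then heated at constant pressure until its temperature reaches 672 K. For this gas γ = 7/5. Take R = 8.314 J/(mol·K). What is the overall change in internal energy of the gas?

9100 J

V₁ = nRT₁/P₁ = 1.06×8.314×259/277 = 8.24 L.
Step 1 — Adiabatic: T₂/T₁ = (P₂/P₁)^((γ−1)/γ) ⇒ T₂ = 259×(4.19)^0.286 = 390 K; V₂ = 2.96 L.
ΔU = nCvΔT = 1.06×20.8×(390−259) = 2890 J.
Q = 0 for an adiabatic process, so W = −ΔU = -2890 J.
State after step 1: P = 1160 kPa, V = 2.96 L, T = 390 K.
Step 2 — Isobaric: P stays 1160 kPa; V/T = const ⇒ T₂ = 672 K, V₂ = 5.11 L.
W = PΔV = 1160×(5.11−2.96) kPa·L = 2490 J.
ΔU = nCvΔT = 1.06×20.8×(672−390) = 6210 J.
Q = ΔU + W = nCpΔT = 8700 J.
Net over both steps: W = -399 J, Q = 8700 J, ΔU = 9100 J.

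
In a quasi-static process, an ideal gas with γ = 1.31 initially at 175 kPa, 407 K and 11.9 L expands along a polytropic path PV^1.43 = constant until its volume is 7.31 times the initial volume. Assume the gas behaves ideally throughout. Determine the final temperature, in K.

173 K

Polytropic n=1.43: T₂ = T₁(V₁/V₂)^(n−1) = 407×(0.137)^0.43 = 173 K; P₂ = P₁(V₁/V₂)^n = 10.2 kPa.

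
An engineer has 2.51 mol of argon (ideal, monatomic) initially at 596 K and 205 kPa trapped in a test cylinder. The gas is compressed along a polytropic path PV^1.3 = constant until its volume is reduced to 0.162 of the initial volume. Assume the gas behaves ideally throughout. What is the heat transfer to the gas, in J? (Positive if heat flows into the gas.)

V₁ = nRT₁/P₁ = 2.51×8.314×596/205 = 60.7 L.
Polytropic n=1.3: T₂ = T₁(V₁/V₂)^(n−1) = 596×(6.17)^0.30 = 1030 K; P₂ = P₁(V₁/V₂)^n = 2180 kPa.
W = (P₁V₁−P₂V₂)/(n−1) = (205×60.7−2180×9.83)/0.30 = -30100 J.
ΔU = nCvΔT = 2.51×12.5×(1030−596) = 13600 J.
Q = ΔU + W = -16600 J.

-16600 J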